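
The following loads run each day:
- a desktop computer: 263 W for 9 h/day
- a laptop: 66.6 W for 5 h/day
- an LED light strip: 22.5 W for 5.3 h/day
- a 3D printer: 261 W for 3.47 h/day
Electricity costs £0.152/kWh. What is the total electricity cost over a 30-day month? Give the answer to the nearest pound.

£17

desktop computer: 263 W × 9 h × 30 d = 71,010 Wh = 71.01 kWh
laptop: 66.6 W × 5 h × 30 d = 9,990 Wh = 9.99 kWh
LED light strip: 22.5 W × 5.3 h × 30 d = 3,578 Wh = 3.578 kWh
3D printer: 261 W × 3.47 h × 30 d = 27,170 Wh = 27.17 kWh
Total energy = 71.01 + 9.99 + 3.578 + 27.17 = 111.7 kWh
Cost = 111.7 kWh × £0.152 = £16.99 ≈ £17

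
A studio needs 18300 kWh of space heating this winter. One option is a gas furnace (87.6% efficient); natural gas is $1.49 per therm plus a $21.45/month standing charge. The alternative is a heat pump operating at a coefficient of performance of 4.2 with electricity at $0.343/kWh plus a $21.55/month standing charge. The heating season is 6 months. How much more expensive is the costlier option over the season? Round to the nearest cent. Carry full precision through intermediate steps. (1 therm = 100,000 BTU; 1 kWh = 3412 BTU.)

$433.06

Heat load = 18300 kWh × 3412 = 62,439,600 BTU
Gas: input = 62,439,600 / 0.876 = 71,278,082 BTU = 712.8 therm → 712.8 × $1.49 = $1,062.04; + 6 × $21.45 standing = $1,190.74
Heat pump: 62,439,600 BTU / 3412 = 18,300 kWh heat; / 4.2 = 4,357 kWh in → × $0.343 = $1,494.50; + 6 × $21.55 standing = $1,623.80
Difference = |$1,190.74 − $1,623.80| = $433.06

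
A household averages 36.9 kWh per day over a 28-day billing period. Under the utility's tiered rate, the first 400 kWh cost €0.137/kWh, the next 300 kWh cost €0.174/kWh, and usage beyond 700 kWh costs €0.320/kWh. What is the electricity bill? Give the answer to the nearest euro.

Usage = 36.9 kWh/day × 28 days = 1033.2 kWh
First 400 kWh × €0.137 = €54.80
Next 300 kWh × €0.174 = €52.20
Remaining 333.2 kWh × €0.320 = €106.62
Total = €213.62 ≈ €214

€214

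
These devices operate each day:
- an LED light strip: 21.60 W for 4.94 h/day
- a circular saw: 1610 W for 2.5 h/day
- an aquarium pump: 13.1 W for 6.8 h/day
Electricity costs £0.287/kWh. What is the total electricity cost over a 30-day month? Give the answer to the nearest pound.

LED light strip: 21.60 W × 4.94 h × 30 d = 3,201 Wh = 3.201 kWh
circular saw: 1610 W × 2.5 h × 30 d = 120,750 Wh = 120.8 kWh
aquarium pump: 13.1 W × 6.8 h × 30 d = 2,672 Wh = 2.672 kWh
Total energy = 3.201 + 120.8 + 2.672 = 126.6 kWh
Cost = 126.6 kWh × £0.287 = £36.34 ≈ £36

£36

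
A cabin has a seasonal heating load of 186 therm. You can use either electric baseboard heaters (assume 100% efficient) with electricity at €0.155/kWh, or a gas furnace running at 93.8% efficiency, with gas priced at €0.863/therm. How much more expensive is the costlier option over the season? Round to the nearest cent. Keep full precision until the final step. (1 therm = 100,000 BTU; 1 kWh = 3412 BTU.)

€673.83

Heat load = 186 therm × 100,000 = 18,600,000 BTU
Gas: input = 18,600,000 / 0.938 = 19,829,424 BTU = 198.3 therm → 198.3 × €0.863 = €171.13
Electric: 18,600,000 BTU / 3412 = 5,451 kWh → × €0.155 = €844.96
Difference = |€171.13 − €844.96| = €673.83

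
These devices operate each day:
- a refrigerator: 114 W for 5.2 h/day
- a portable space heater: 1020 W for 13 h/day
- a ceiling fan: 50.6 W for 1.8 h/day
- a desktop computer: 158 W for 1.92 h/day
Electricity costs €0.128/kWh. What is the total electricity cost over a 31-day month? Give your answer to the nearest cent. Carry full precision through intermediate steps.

€56.53

refrigerator: 114 W × 5.2 h × 31 d = 18,377 Wh = 18.38 kWh
portable space heater: 1020 W × 13 h × 31 d = 411,060 Wh = 411.1 kWh
ceiling fan: 50.6 W × 1.8 h × 31 d = 2,823 Wh = 2.823 kWh
desktop computer: 158 W × 1.92 h × 31 d = 9,404 Wh = 9.404 kWh
Total energy = 18.38 + 411.1 + 2.823 + 9.404 = 441.7 kWh
Cost = 441.7 kWh × €0.128 = €56.53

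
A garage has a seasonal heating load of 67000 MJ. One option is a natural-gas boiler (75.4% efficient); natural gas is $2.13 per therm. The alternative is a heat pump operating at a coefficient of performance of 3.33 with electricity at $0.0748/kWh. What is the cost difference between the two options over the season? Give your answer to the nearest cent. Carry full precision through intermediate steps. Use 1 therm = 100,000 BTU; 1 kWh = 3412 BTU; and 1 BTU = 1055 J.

Heat load = 67000 MJ = 67,000,000,000 J / 1055 = 63,507,109 BTU
Gas: input = 63,507,109 / 0.754 = 84,226,935 BTU = 842.3 therm → 842.3 × $2.13 = $1,794.03
Heat pump: 63,507,109 BTU / 3412 = 18,610 kWh heat; / 3.33 = 5,589 kWh in → × $0.0748 = $418.09
Difference = |$1,794.03 − $418.09| = $1,375.94

$1375.94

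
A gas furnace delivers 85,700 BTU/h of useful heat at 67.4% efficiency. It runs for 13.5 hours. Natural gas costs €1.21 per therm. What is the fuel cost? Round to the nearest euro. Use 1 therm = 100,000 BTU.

€21

Heat delivered = 85,700 BTU/h × 13.5 h = 1,156,950 BTU
Gas input = 1,156,950 / 0.674 = 1,716,543 BTU
= 1,716,543 / 100,000 = 17.17 therm
Cost = 17.17 × €1.21/therm = €20.77 ≈ €21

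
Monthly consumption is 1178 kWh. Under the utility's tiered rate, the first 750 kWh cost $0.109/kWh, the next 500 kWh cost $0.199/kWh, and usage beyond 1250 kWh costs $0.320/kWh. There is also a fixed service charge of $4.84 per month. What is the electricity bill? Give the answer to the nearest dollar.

$172

First 750 kWh × $0.109 = $81.75
Next 428 kWh × $0.199 = $85.17
Remaining tier: 0 kWh (not reached)
Energy charge = $166.92; + service $4.84 = $171.76 ≈ $172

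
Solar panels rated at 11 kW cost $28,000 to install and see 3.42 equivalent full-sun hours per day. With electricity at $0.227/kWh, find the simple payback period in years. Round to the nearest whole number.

9 years

Daily generation = 11 kW × 3.42 h = 37.62 kWh
Annual generation = 37.62 × 365 = 13731 kWh
Annual savings = 13731 × $0.227 = $3,117.01
Payback = $28,000 / $3,117.01 = 8.98 years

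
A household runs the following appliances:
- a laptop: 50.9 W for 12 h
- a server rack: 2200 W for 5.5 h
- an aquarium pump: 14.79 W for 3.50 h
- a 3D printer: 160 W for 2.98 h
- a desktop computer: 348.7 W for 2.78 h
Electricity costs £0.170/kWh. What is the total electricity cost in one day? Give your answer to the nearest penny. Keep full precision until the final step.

£2.42

laptop: 50.9 W × 12 h = 611 Wh = 0.6108 kWh
server rack: 2200 W × 5.5 h = 12,100 Wh = 12.1 kWh
aquarium pump: 14.79 W × 3.50 h = 52 Wh = 0.05176 kWh
3D printer: 160 W × 2.98 h = 477 Wh = 0.4768 kWh
desktop computer: 348.7 W × 2.78 h = 969 Wh = 0.9694 kWh
Total energy = 0.6108 + 12.1 + 0.05176 + 0.4768 + 0.9694 = 14.21 kWh
Cost = 14.21 kWh × £0.170 = £2.42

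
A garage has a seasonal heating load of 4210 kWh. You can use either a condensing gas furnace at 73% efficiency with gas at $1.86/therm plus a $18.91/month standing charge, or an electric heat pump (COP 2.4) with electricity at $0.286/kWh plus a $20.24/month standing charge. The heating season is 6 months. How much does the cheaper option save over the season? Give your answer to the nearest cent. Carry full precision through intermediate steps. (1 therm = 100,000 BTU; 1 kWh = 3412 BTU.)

Heat load = 4210 kWh × 3412 = 14,364,520 BTU
Gas: input = 14,364,520 / 0.730 = 19,677,425 BTU = 196.8 therm → 196.8 × $1.86 = $366.00; + 6 × $18.91 standing = $479.46
Heat pump: 14,364,520 BTU / 3412 = 4,210 kWh heat; / 2.4 = 1,754 kWh in → × $0.286 = $501.69; + 6 × $20.24 standing = $623.13
Difference = |$479.46 − $623.13| = $143.67

$143.67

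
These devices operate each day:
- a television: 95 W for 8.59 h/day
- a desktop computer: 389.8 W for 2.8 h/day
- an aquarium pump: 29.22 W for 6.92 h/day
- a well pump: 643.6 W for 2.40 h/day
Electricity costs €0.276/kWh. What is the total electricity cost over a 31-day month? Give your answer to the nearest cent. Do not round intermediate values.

€31.27

television: 95 W × 8.59 h × 31 d = 25,298 Wh = 25.3 kWh
desktop computer: 389.8 W × 2.8 h × 31 d = 33,835 Wh = 33.83 kWh
aquarium pump: 29.22 W × 6.92 h × 31 d = 6,268 Wh = 6.268 kWh
well pump: 643.6 W × 2.40 h × 31 d = 47,884 Wh = 47.88 kWh
Total energy = 25.3 + 33.83 + 6.268 + 47.88 = 113.3 kWh
Cost = 113.3 kWh × €0.276 = €31.27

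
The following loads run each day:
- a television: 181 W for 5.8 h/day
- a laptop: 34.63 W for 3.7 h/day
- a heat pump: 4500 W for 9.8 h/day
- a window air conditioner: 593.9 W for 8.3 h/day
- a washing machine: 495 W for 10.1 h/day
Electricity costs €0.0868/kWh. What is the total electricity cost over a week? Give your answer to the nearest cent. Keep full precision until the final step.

television: 181 W × 5.8 h × 7 d = 7,349 Wh = 7.349 kWh
laptop: 34.63 W × 3.7 h × 7 d = 897 Wh = 0.8969 kWh
heat pump: 4500 W × 9.8 h × 7 d = 308,700 Wh = 308.7 kWh
window air conditioner: 593.9 W × 8.3 h × 7 d = 34,506 Wh = 34.51 kWh
washing machine: 495 W × 10.1 h × 7 d = 34,996 Wh = 35 kWh
Total energy = 7.349 + 0.8969 + 308.7 + 34.51 + 35 = 386.4 kWh
Cost = 386.4 kWh × €0.0868 = €33.54

€33.54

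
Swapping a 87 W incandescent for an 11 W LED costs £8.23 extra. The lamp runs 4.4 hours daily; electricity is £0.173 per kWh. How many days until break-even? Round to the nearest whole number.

142 days

Power saved = 87 − 11 = 76 W
Daily energy saved = 76 W × 4.4 h = 334.4 Wh = 0.3344 kWh
Daily savings = 0.3344 × £0.173 = £0.0579
Payback = £8.23 / £0.0579 per day = 142.3 days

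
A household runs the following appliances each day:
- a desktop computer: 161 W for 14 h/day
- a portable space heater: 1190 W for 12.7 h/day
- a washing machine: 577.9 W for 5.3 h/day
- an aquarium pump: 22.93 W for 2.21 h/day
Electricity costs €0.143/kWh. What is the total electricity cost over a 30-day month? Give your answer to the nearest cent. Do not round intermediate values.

desktop computer: 161 W × 14 h × 30 d = 67,620 Wh = 67.62 kWh
portable space heater: 1190 W × 12.7 h × 30 d = 453,390 Wh = 453.4 kWh
washing machine: 577.9 W × 5.3 h × 30 d = 91,886 Wh = 91.89 kWh
aquarium pump: 22.93 W × 2.21 h × 30 d = 1,520 Wh = 1.52 kWh
Total energy = 67.62 + 453.4 + 91.89 + 1.52 = 614.4 kWh
Cost = 614.4 kWh × €0.143 = €87.86

€87.86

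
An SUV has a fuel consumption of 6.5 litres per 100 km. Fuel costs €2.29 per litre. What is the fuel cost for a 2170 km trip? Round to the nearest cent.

Fuel = 6.5 L/100 km × 2170 km / 100 = 141.1 L
Cost = 141.1 L × €2.29/L = €323.00

€323.00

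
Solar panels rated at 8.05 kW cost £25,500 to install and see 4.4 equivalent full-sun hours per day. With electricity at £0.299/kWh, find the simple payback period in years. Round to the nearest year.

7 years

Daily generation = 8.05 kW × 4.4 h = 35.42 kWh
Annual generation = 35.42 × 365 = 12928 kWh
Annual savings = 12928 × £0.299 = £3,865.56
Payback = £25,500 / £3,865.56 = 6.6 years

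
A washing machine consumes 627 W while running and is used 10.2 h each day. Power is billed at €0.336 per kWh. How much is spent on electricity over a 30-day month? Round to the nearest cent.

€64.47

Energy = 627 W × 10.2 h/day × 30 days = 191,862 Wh = 191.9 kWh
Cost = 191.9 kWh × €0.336/kWh = €64.47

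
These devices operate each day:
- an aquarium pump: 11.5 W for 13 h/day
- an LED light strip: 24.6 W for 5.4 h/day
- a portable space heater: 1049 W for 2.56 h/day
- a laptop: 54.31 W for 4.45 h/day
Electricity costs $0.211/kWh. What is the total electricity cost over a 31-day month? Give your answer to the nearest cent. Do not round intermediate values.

$20.99

aquarium pump: 11.5 W × 13 h × 31 d = 4,634 Wh = 4.635 kWh
LED light strip: 24.6 W × 5.4 h × 31 d = 4,118 Wh = 4.118 kWh
portable space heater: 1049 W × 2.56 h × 31 d = 83,249 Wh = 83.25 kWh
laptop: 54.31 W × 4.45 h × 31 d = 7,492 Wh = 7.492 kWh
Total energy = 4.635 + 4.118 + 83.25 + 7.492 = 99.49 kWh
Cost = 99.49 kWh × $0.211 = $20.99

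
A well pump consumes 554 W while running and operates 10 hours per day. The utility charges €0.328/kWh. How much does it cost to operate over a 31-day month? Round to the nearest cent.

€56.33

Energy = 554 W × 10 h/day × 31 days = 171,740 Wh = 171.7 kWh
Cost = 171.7 kWh × €0.328/kWh = €56.33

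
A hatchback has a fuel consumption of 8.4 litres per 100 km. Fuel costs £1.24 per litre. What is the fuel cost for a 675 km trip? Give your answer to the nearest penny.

Fuel = 8.4 L/100 km × 675 km / 100 = 56.7 L
Cost = 56.7 L × £1.24/L = £70.31

£70.31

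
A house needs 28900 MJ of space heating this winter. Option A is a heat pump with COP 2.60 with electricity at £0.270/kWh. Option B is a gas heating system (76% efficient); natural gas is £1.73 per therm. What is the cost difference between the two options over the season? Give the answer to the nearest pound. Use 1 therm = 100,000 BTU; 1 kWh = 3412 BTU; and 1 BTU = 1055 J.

Heat load = 28900 MJ = 28,900,000,000 J / 1055 = 27,393,365 BTU
Gas: input = 27,393,365 / 0.76 = 36,043,901 BTU = 360.4 therm → 360.4 × £1.73 = £623.56
Heat pump: 27,393,365 BTU / 3412 = 8,029 kWh heat; / 2.60 = 3,088 kWh in → × £0.270 = £833.73
Difference = |£623.56 − £833.73| = £210.17 ≈ £210

£210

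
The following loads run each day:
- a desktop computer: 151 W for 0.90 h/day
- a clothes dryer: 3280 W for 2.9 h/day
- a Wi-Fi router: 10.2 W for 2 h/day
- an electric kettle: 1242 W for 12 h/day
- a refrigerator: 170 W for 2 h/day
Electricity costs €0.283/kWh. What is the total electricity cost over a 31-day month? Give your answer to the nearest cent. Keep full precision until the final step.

€218.56

desktop computer: 151 W × 0.90 h × 31 d = 4,213 Wh = 4.213 kWh
clothes dryer: 3280 W × 2.9 h × 31 d = 294,872 Wh = 294.9 kWh
Wi-Fi router: 10.2 W × 2 h × 31 d = 632 Wh = 0.6324 kWh
electric kettle: 1242 W × 12 h × 31 d = 462,024 Wh = 462 kWh
refrigerator: 170 W × 2 h × 31 d = 10,540 Wh = 10.54 kWh
Total energy = 4.213 + 294.9 + 0.6324 + 462 + 10.54 = 772.3 kWh
Cost = 772.3 kWh × €0.283 = €218.56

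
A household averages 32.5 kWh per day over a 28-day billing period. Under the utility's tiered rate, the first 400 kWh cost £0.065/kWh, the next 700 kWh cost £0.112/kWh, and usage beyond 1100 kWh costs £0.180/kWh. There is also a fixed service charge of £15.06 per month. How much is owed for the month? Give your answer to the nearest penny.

Usage = 32.5 kWh/day × 28 days = 910 kWh
First 400 kWh × £0.065 = £26.00
Next 510 kWh × £0.112 = £57.12
Remaining tier: 0 kWh (not reached)
Energy charge = £83.12; + service £15.06 = £98.18

£98.18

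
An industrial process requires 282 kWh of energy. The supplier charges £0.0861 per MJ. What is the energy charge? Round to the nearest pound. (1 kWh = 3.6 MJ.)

282 kWh × (3.6 MJ/kWh) = 1,015 MJ
Cost = 1,015 MJ × £0.0861/MJ = £87.41 ≈ £87

£87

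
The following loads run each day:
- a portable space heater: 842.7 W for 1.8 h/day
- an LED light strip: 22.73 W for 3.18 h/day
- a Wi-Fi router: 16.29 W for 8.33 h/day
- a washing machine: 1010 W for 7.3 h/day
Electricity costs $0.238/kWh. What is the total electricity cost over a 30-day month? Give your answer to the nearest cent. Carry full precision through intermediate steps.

portable space heater: 842.7 W × 1.8 h × 30 d = 45,506 Wh = 45.51 kWh
LED light strip: 22.73 W × 3.18 h × 30 d = 2,168 Wh = 2.168 kWh
Wi-Fi router: 16.29 W × 8.33 h × 30 d = 4,071 Wh = 4.071 kWh
washing machine: 1010 W × 7.3 h × 30 d = 221,190 Wh = 221.2 kWh
Total energy = 45.51 + 2.168 + 4.071 + 221.2 = 272.9 kWh
Cost = 272.9 kWh × $0.238 = $64.96

$64.96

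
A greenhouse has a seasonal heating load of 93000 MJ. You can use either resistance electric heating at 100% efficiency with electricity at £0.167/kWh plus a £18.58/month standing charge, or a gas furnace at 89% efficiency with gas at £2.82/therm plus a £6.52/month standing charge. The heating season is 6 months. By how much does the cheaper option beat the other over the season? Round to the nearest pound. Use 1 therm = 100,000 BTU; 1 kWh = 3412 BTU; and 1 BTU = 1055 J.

Heat load = 93000 MJ = 93,000,000,000 J / 1055 = 88,151,659 BTU
Gas: input = 88,151,659 / 0.89 = 99,046,808 BTU = 990.5 therm → 990.5 × £2.82 = £2,793.12; + 6 × £6.52 standing = £2,832.24
Electric: 88,151,659 BTU / 3412 = 25,840 kWh → × £0.167 = £4,314.57; + 6 × £18.58 standing = £4,426.05
Difference = |£2,832.24 − £4,426.05| = £1,593.81 ≈ £1594

£1594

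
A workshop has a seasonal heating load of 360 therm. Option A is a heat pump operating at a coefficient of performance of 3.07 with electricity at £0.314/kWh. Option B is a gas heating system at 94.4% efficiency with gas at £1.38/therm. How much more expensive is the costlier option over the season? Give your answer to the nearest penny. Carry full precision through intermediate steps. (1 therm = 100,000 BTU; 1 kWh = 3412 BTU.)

Heat load = 360 therm × 100,000 = 36,000,000 BTU
Gas: input = 36,000,000 / 0.944 = 38,135,593 BTU = 381.4 therm → 381.4 × £1.38 = £526.27
Heat pump: 36,000,000 BTU / 3412 = 10,550 kWh heat; / 3.07 = 3,437 kWh in → × £0.314 = £1,079.16
Difference = |£526.27 − £1,079.16| = £552.89

£552.89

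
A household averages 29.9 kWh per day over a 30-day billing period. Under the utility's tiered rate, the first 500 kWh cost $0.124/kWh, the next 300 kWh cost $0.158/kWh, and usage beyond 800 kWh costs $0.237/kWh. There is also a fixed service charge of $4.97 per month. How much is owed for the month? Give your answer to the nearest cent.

Usage = 29.9 kWh/day × 30 days = 897 kWh
First 500 kWh × $0.124 = $62.00
Next 300 kWh × $0.158 = $47.40
Remaining 97 kWh × $0.237 = $22.99
Energy charge = $132.39; + service $4.97 = $137.36

$137.36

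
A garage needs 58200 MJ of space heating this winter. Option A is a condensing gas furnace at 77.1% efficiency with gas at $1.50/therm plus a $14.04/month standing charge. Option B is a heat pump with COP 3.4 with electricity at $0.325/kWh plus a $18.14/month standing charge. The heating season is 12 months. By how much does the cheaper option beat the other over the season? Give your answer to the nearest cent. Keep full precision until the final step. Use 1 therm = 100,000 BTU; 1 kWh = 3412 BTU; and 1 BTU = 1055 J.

Heat load = 58200 MJ = 58,200,000,000 J / 1055 = 55,165,877 BTU
Gas: input = 55,165,877 / 0.771 = 71,551,072 BTU = 715.5 therm → 715.5 × $1.50 = $1,073.27; + 12 × $14.04 standing = $1,241.75
Heat pump: 55,165,877 BTU / 3412 = 16,170 kWh heat; / 3.4 = 4,755 kWh in → × $0.325 = $1,545.49; + 12 × $18.14 standing = $1,763.17
Difference = |$1,241.75 − $1,763.17| = $521.42

$521.42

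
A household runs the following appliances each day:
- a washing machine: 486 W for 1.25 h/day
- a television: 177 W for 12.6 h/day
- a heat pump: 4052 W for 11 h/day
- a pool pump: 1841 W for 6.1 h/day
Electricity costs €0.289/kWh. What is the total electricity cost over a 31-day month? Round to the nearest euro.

€525

washing machine: 486 W × 1.25 h × 31 d = 18,832 Wh = 18.83 kWh
television: 177 W × 12.6 h × 31 d = 69,136 Wh = 69.14 kWh
heat pump: 4052 W × 11 h × 31 d = 1,381,732 Wh = 1,382 kWh
pool pump: 1841 W × 6.1 h × 31 d = 348,133 Wh = 348.1 kWh
Total energy = 18.83 + 69.14 + 1,382 + 348.1 = 1,818 kWh
Cost = 1,818 kWh × €0.289 = €525.35 ≈ €525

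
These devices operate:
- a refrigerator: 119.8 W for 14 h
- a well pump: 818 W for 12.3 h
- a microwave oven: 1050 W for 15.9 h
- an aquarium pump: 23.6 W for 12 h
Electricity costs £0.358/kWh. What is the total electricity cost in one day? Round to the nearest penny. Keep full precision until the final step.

refrigerator: 119.8 W × 14 h = 1,677 Wh = 1.677 kWh
well pump: 818 W × 12.3 h = 10,061 Wh = 10.06 kWh
microwave oven: 1050 W × 15.9 h = 16,695 Wh = 16.7 kWh
aquarium pump: 23.6 W × 12 h = 283 Wh = 0.2832 kWh
Total energy = 1.677 + 10.06 + 16.7 + 0.2832 = 28.72 kWh
Cost = 28.72 kWh × £0.358 = £10.28

£10.28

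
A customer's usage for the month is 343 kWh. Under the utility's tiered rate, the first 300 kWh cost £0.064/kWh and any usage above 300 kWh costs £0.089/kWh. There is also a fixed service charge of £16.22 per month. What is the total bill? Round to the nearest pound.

First 300 kWh × £0.064 = £19.20
Remaining 43 kWh × £0.089 = £3.83
Energy charge = £23.03; + service £16.22 = £39.25 ≈ £39

£39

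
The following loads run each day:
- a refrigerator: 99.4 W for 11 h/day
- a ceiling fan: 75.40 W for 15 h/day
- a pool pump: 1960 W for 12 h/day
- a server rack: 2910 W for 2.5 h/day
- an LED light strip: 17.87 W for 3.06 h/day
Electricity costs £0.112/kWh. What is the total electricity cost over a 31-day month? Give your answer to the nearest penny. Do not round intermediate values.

£114.83

refrigerator: 99.4 W × 11 h × 31 d = 33,895 Wh = 33.9 kWh
ceiling fan: 75.40 W × 15 h × 31 d = 35,061 Wh = 35.06 kWh
pool pump: 1960 W × 12 h × 31 d = 729,120 Wh = 729.1 kWh
server rack: 2910 W × 2.5 h × 31 d = 225,525 Wh = 225.5 kWh
LED light strip: 17.87 W × 3.06 h × 31 d = 1,695 Wh = 1.695 kWh
Total energy = 33.9 + 35.06 + 729.1 + 225.5 + 1.695 = 1,025 kWh
Cost = 1,025 kWh × £0.112 = £114.83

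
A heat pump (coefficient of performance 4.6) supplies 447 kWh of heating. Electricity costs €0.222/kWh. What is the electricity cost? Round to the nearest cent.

Electrical input = 447 kWh / 4.6 = 97.17 kWh
Cost = 97.17 × €0.222/kWh = €21.57

€21.57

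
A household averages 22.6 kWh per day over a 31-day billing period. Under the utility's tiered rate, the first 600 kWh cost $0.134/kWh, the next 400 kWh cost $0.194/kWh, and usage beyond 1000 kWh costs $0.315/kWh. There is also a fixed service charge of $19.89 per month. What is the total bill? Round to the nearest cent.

Usage = 22.6 kWh/day × 31 days = 700.6 kWh
First 600 kWh × $0.134 = $80.40
Next 100.6 kWh × $0.194 = $19.52
Remaining tier: 0 kWh (not reached)
Energy charge = $99.92; + service $19.89 = $119.81

$119.81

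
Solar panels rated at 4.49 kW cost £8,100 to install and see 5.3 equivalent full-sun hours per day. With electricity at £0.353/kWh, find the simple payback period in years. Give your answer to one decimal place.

Daily generation = 4.49 kW × 5.3 h = 23.8 kWh
Annual generation = 23.8 × 365 = 8685.9 kWh
Annual savings = 8685.9 × £0.353 = £3,066.12
Payback = £8,100 / £3,066.12 = 2.64 years

2.6 years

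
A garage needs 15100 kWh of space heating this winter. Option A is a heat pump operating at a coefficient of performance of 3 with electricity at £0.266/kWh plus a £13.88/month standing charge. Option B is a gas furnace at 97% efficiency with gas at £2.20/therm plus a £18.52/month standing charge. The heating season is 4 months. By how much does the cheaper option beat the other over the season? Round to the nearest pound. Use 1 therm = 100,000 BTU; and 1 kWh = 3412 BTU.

£152

Heat load = 15100 kWh × 3412 = 51,521,200 BTU
Gas: input = 51,521,200 / 0.97 = 53,114,639 BTU = 531.1 therm → 531.1 × £2.20 = £1,168.52; + 4 × £18.52 standing = £1,242.60
Heat pump: 51,521,200 BTU / 3412 = 15,100 kWh heat; / 3 = 5,033 kWh in → × £0.266 = £1,338.87; + 4 × £13.88 standing = £1,394.39
Difference = |£1,242.60 − £1,394.39| = £151.78 ≈ £152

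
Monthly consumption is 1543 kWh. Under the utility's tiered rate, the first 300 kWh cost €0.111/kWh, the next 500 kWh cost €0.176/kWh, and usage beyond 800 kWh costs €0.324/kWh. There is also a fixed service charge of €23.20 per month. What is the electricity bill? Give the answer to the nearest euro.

€385

First 300 kWh × €0.111 = €33.30
Next 500 kWh × €0.176 = €88.00
Remaining 743 kWh × €0.324 = €240.73
Energy charge = €362.03; + service €23.20 = €385.23 ≈ €385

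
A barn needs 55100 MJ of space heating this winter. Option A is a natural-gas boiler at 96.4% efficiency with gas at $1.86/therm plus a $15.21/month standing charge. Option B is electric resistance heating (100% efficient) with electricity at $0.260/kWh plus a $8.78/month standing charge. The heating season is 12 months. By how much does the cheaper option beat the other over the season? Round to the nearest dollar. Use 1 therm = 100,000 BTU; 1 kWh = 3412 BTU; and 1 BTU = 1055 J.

Heat load = 55100 MJ = 55,100,000,000 J / 1055 = 52,227,488 BTU
Gas: input = 52,227,488 / 0.964 = 54,177,892 BTU = 541.8 therm → 541.8 × $1.86 = $1,007.71; + 12 × $15.21 standing = $1,190.23
Electric: 52,227,488 BTU / 3412 = 15,310 kWh → × $0.260 = $3,979.82; + 12 × $8.78 standing = $4,085.18
Difference = |$1,190.23 − $4,085.18| = $2,894.95 ≈ $2895

$2895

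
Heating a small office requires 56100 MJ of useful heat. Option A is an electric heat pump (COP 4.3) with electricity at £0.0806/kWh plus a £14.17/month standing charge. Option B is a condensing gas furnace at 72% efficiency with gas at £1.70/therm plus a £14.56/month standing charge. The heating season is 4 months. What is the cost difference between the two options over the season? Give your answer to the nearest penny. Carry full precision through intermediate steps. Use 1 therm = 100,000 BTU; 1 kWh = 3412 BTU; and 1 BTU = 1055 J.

Heat load = 56100 MJ = 56,100,000,000 J / 1055 = 53,175,355 BTU
Gas: input = 53,175,355 / 0.72 = 73,854,660 BTU = 738.5 therm → 738.5 × £1.70 = £1,255.53; + 4 × £14.56 standing = £1,313.77
Heat pump: 53,175,355 BTU / 3412 = 15,580 kWh heat; / 4.3 = 3,624 kWh in → × £0.0806 = £292.12; + 4 × £14.17 standing = £348.80
Difference = |£1,313.77 − £348.80| = £964.96

£964.96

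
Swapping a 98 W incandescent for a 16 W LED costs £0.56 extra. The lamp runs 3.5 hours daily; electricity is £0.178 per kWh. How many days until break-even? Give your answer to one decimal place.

11.0 days

Power saved = 98 − 16 = 82 W
Daily energy saved = 82 W × 3.5 h = 287 Wh = 0.287 kWh
Daily savings = 0.287 × £0.178 = £0.0511
Payback = £0.56 / £0.0511 per day = 10.96 days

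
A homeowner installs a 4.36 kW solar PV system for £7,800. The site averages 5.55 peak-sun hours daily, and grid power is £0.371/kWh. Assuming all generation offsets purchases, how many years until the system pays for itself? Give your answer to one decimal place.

2.4 years

Daily generation = 4.36 kW × 5.55 h = 24.2 kWh
Annual generation = 24.2 × 365 = 8832.3 kWh
Annual savings = 8832.3 × £0.371 = £3,276.77
Payback = £7,800 / £3,276.77 = 2.38 years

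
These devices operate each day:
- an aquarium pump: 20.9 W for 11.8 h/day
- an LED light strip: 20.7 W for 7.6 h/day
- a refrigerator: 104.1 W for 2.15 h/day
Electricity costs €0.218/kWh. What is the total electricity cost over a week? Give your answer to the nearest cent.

aquarium pump: 20.9 W × 11.8 h × 7 d = 1,726 Wh = 1.726 kWh
LED light strip: 20.7 W × 7.6 h × 7 d = 1,101 Wh = 1.101 kWh
refrigerator: 104.1 W × 2.15 h × 7 d = 1,567 Wh = 1.567 kWh
Total energy = 1.726 + 1.101 + 1.567 = 4.394 kWh
Cost = 4.394 kWh × €0.218 = €0.96

€0.96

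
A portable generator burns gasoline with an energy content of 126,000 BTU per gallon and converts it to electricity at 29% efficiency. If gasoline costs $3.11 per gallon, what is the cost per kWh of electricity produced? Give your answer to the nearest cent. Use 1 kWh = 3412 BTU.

$0.29

Electrical output per gallon = 126,000 BTU × 0.29 / 3412 BTU/kWh = 10.71 kWh
Cost per kWh = $3.11 / 10.71 kWh = $0.290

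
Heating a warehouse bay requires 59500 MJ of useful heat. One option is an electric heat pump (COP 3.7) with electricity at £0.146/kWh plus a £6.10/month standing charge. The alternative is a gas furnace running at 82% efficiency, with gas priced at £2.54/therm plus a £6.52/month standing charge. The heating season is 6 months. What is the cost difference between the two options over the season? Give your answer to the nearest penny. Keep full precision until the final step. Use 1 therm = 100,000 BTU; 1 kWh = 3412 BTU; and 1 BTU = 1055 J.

Heat load = 59500 MJ = 59,500,000,000 J / 1055 = 56,398,104 BTU
Gas: input = 56,398,104 / 0.82 = 68,778,176 BTU = 687.8 therm → 687.8 × £2.54 = £1,746.97; + 6 × £6.52 standing = £1,786.09
Heat pump: 56,398,104 BTU / 3412 = 16,530 kWh heat; / 3.7 = 4,467 kWh in → × £0.146 = £652.24; + 6 × £6.10 standing = £688.84
Difference = |£1,786.09 − £688.84| = £1,097.25

£1097.25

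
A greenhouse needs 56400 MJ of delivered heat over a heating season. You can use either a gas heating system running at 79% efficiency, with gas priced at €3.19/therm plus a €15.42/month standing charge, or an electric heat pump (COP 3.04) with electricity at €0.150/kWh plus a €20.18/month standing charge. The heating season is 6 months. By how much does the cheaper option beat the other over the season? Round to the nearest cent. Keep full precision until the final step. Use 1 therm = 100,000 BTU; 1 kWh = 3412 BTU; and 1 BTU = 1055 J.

Heat load = 56400 MJ = 56,400,000,000 J / 1055 = 53,459,716 BTU
Gas: input = 53,459,716 / 0.79 = 67,670,526 BTU = 676.7 therm → 676.7 × €3.19 = €2,158.69; + 6 × €15.42 standing = €2,251.21
Heat pump: 53,459,716 BTU / 3412 = 15,670 kWh heat; / 3.04 = 5,154 kWh in → × €0.150 = €773.10; + 6 × €20.18 standing = €894.18
Difference = |€2,251.21 − €894.18| = €1,357.03

€1357.03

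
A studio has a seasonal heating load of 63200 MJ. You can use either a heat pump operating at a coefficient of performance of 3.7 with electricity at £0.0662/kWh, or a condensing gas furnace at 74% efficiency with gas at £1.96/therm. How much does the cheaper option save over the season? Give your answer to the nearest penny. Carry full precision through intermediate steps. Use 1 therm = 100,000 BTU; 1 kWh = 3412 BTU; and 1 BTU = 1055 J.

£1272.55

Heat load = 63200 MJ = 63,200,000,000 J / 1055 = 59,905,213 BTU
Gas: input = 59,905,213 / 0.74 = 80,952,991 BTU = 809.5 therm → 809.5 × £1.96 = £1,586.68
Heat pump: 59,905,213 BTU / 3412 = 17,560 kWh heat; / 3.7 = 4,745 kWh in → × £0.0662 = £314.13
Difference = |£1,586.68 − £314.13| = £1,272.55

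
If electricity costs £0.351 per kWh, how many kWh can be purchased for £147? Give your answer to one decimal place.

£147 / £0.351 per kWh = 418.8 kWh

418.8 kWh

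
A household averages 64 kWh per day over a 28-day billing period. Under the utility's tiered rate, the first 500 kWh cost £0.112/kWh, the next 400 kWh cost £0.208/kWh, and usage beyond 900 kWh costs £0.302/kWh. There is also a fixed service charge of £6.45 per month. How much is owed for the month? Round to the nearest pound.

Usage = 64 kWh/day × 28 days = 1792 kWh
First 500 kWh × £0.112 = £56.00
Next 400 kWh × £0.208 = £83.20
Remaining 892 kWh × £0.302 = £269.38
Energy charge = £408.58; + service £6.45 = £415.03 ≈ £415

£415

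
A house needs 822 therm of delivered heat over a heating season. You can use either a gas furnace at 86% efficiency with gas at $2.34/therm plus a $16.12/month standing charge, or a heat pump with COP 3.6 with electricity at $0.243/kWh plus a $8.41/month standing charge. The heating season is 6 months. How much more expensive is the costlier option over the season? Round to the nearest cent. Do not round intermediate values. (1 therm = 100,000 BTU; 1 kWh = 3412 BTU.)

Heat load = 822 therm × 100,000 = 82,200,000 BTU
Gas: input = 82,200,000 / 0.86 = 95,581,395 BTU = 955.8 therm → 955.8 × $2.34 = $2,236.60; + 6 × $16.12 standing = $2,333.32
Heat pump: 82,200,000 BTU / 3412 = 24,090 kWh heat; / 3.6 = 6,692 kWh in → × $0.243 = $1,626.17; + 6 × $8.41 standing = $1,676.63
Difference = |$2,333.32 − $1,676.63| = $656.69

$656.69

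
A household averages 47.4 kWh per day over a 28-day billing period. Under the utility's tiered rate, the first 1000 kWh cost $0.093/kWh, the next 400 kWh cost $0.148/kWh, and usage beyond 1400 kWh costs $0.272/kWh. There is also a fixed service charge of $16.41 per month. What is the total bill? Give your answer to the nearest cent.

Usage = 47.4 kWh/day × 28 days = 1327.2 kWh
First 1000 kWh × $0.093 = $93.00
Next 327.2 kWh × $0.148 = $48.43
Remaining tier: 0 kWh (not reached)
Energy charge = $141.43; + service $16.41 = $157.84

$157.84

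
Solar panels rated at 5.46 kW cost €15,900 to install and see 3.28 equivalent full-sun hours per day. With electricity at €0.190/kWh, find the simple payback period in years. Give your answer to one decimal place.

12.8 years

Daily generation = 5.46 kW × 3.28 h = 17.91 kWh
Annual generation = 17.91 × 365 = 6536.7 kWh
Annual savings = 6536.7 × €0.190 = €1,241.98
Payback = €15,900 / €1,241.98 = 12.8 years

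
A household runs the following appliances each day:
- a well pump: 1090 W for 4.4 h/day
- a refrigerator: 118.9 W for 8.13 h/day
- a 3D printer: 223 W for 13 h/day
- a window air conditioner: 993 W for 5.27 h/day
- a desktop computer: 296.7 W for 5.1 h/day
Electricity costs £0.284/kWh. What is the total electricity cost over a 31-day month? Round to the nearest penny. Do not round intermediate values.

£135.65

well pump: 1090 W × 4.4 h × 31 d = 148,676 Wh = 148.7 kWh
refrigerator: 118.9 W × 8.13 h × 31 d = 29,966 Wh = 29.97 kWh
3D printer: 223 W × 13 h × 31 d = 89,869 Wh = 89.87 kWh
window air conditioner: 993 W × 5.27 h × 31 d = 162,226 Wh = 162.2 kWh
desktop computer: 296.7 W × 5.1 h × 31 d = 46,908 Wh = 46.91 kWh
Total energy = 148.7 + 29.97 + 89.87 + 162.2 + 46.91 = 477.6 kWh
Cost = 477.6 kWh × £0.284 = £135.65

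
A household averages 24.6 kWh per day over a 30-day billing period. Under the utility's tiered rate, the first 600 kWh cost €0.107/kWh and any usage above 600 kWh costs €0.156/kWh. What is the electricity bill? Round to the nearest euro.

Usage = 24.6 kWh/day × 30 days = 738 kWh
First 600 kWh × €0.107 = €64.20
Remaining 138 kWh × €0.156 = €21.53
Total = €85.73 ≈ €86

€86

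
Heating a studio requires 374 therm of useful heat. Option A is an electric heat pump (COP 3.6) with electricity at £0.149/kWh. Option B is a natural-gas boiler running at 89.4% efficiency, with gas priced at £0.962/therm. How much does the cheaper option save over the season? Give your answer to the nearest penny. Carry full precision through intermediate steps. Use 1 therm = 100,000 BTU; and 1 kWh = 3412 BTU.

£51.23

Heat load = 374 therm × 100,000 = 37,400,000 BTU
Gas: input = 37,400,000 / 0.894 = 41,834,452 BTU = 418.3 therm → 418.3 × £0.962 = £402.45
Heat pump: 37,400,000 BTU / 3412 = 10,960 kWh heat; / 3.6 = 3,045 kWh in → × £0.149 = £453.68
Difference = |£402.45 − £453.68| = £51.23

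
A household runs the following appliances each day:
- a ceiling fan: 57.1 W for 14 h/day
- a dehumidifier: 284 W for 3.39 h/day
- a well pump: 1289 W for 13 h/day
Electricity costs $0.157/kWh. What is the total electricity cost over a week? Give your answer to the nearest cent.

$20.35

ceiling fan: 57.1 W × 14 h × 7 d = 5,596 Wh = 5.596 kWh
dehumidifier: 284 W × 3.39 h × 7 d = 6,739 Wh = 6.739 kWh
well pump: 1289 W × 13 h × 7 d = 117,299 Wh = 117.3 kWh
Total energy = 5.596 + 6.739 + 117.3 = 129.6 kWh
Cost = 129.6 kWh × $0.157 = $20.35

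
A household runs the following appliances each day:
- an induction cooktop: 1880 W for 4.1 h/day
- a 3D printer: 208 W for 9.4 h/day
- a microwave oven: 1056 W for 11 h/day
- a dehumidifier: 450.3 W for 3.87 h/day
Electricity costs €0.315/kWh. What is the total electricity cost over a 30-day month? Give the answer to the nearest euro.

induction cooktop: 1880 W × 4.1 h × 30 d = 231,240 Wh = 231.2 kWh
3D printer: 208 W × 9.4 h × 30 d = 58,656 Wh = 58.66 kWh
microwave oven: 1056 W × 11 h × 30 d = 348,480 Wh = 348.5 kWh
dehumidifier: 450.3 W × 3.87 h × 30 d = 52,280 Wh = 52.28 kWh
Total energy = 231.2 + 58.66 + 348.5 + 52.28 = 690.7 kWh
Cost = 690.7 kWh × €0.315 = €217.56 ≈ €218

€218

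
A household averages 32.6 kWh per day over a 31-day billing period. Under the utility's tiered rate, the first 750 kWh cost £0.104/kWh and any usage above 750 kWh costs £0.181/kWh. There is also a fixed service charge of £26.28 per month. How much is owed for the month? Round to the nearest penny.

£151.45

Usage = 32.6 kWh/day × 31 days = 1010.6 kWh
First 750 kWh × £0.104 = £78.00
Remaining 260.6 kWh × £0.181 = £47.17
Energy charge = £125.17; + service £26.28 = £151.45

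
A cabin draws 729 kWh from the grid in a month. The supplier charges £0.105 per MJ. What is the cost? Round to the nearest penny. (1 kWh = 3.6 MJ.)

729 kWh × (3.6 MJ/kWh) = 2,624 MJ
Cost = 2,624 MJ × £0.105/MJ = £275.56

£275.56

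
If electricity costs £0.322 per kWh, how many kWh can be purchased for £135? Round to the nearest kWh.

£135 / £0.322 per kWh = 419.3 kWh

419 kWh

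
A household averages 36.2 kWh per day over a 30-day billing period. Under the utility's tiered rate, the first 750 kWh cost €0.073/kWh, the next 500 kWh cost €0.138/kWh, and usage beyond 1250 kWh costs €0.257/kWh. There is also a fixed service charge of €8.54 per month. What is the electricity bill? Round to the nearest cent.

€109.66

Usage = 36.2 kWh/day × 30 days = 1086 kWh
First 750 kWh × €0.073 = €54.75
Next 336 kWh × €0.138 = €46.37
Remaining tier: 0 kWh (not reached)
Energy charge = €101.12; + service €8.54 = €109.66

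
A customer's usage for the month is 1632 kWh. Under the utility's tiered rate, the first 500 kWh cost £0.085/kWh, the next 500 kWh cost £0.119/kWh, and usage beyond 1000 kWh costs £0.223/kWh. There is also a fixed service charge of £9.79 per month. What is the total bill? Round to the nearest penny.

First 500 kWh × £0.085 = £42.50
Next 500 kWh × £0.119 = £59.50
Remaining 632 kWh × £0.223 = £140.94
Energy charge = £242.94; + service £9.79 = £252.73

£252.73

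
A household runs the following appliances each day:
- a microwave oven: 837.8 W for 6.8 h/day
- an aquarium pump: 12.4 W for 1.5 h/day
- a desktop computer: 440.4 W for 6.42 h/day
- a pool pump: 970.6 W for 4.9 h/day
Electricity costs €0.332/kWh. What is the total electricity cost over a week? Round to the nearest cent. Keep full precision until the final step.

microwave oven: 837.8 W × 6.8 h × 7 d = 39,879 Wh = 39.88 kWh
aquarium pump: 12.4 W × 1.5 h × 7 d = 130 Wh = 0.1302 kWh
desktop computer: 440.4 W × 6.42 h × 7 d = 19,792 Wh = 19.79 kWh
pool pump: 970.6 W × 4.9 h × 7 d = 33,292 Wh = 33.29 kWh
Total energy = 39.88 + 0.1302 + 19.79 + 33.29 = 93.09 kWh
Cost = 93.09 kWh × €0.332 = €30.91

€30.91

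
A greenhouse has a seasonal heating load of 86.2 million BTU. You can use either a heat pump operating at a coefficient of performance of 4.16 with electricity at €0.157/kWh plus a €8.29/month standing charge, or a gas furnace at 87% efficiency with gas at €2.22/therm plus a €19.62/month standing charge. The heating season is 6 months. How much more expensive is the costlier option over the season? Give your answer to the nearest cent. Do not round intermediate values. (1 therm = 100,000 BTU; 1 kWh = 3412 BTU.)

Heat load = 86.2 × 10⁶ BTU = 86,200,000 BTU
Gas: input = 86,200,000 / 0.87 = 99,080,460 BTU = 990.8 therm → 990.8 × €2.22 = €2,199.59; + 6 × €19.62 standing = €2,317.31
Heat pump: 86,200,000 BTU / 3412 = 25,260 kWh heat; / 4.16 = 6,073 kWh in → × €0.157 = €953.46; + 6 × €8.29 standing = €1,003.20
Difference = |€2,317.31 − €1,003.20| = €1,314.10

€1314.10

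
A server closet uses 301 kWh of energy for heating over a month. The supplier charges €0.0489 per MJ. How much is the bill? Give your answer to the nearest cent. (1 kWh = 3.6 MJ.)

€52.99

301 kWh × (3.6 MJ/kWh) = 1,084 MJ
Cost = 1,084 MJ × €0.0489/MJ = €52.99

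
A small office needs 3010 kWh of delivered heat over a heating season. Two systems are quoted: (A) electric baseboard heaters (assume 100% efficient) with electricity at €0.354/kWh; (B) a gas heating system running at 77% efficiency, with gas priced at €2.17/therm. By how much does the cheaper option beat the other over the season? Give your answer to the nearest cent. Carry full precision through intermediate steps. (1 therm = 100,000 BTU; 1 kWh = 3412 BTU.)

€776.11

Heat load = 3010 kWh × 3412 = 10,270,120 BTU
Gas: input = 10,270,120 / 0.77 = 13,337,818 BTU = 133.4 therm → 133.4 × €2.17 = €289.43
Electric: 10,270,120 BTU / 3412 = 3,010 kWh → × €0.354 = €1,065.54
Difference = |€289.43 − €1,065.54| = €776.11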